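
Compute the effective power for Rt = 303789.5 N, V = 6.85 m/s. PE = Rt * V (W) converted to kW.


Formula: PE = Rt * V / 1000 (kW)
Step 1 — PE (W) = 303789.5 * 6.85 = 2080958.075 W
Step 2 — PE (kW) = 2080958.075 / 1000 ≈ 2081.0 kW (5 s.f.)

2081.0 kW


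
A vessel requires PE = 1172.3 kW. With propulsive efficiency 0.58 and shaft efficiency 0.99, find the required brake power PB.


Formula: PB = PE / (eta_D * eta_S)
Step 1 — combined efficiency = eta_D * eta_S = 0.58 * 0.99 = 0.5742
Step 2 — PB = 1172.3 / 0.5742 ≈ 2041.6 kW (5 s.f.)

2041.6 kW


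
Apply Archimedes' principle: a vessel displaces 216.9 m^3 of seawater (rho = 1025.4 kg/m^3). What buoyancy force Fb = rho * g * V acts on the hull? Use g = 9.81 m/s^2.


Formula: Fb = rho * g * V
Substituting: Fb = 1025.4 * 9.81 * 216.9
Intermediate: 1025.4 * 9.81 = 10059.174
Result: Fb = 10059.174 * 216.9 ≈ 2181800 N (5 s.f.)

2181800 N


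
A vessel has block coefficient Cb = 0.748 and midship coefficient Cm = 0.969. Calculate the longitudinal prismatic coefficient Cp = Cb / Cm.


Formula: Cp = Cb / Cm
Substituting: Cp = 0.748 / 0.969
Result: Cp ≈ 0.77193 (5 s.f.)

0.77193


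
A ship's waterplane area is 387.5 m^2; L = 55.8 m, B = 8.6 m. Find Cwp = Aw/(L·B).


Formula: Cwp = Aw / (L * B)
Step 1 — L * B = 55.8 * 8.6 = 479.88 m^2
Step 2 — Cwp = 387.5 / 479.88 ≈ 0.80749 (5 s.f.)

0.80749


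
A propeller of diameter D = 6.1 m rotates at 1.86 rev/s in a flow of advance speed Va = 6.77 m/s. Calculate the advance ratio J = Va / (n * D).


Formula: J = Va / (n * D)
Step 1 — n * D = 1.86 * 6.1 = 11.346
Step 2 — J = 6.77 / 11.346 ≈ 0.59669 (5 s.f.)

0.59669


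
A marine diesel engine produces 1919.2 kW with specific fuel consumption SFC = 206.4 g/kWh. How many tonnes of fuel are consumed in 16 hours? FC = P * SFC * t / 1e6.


Formula: FC (tonnes) = P * SFC * t / 1,000,000
Step 1 — P * SFC * t = 1919.2 * 206.4 * 16 = 6337966.08 g
Step 2 — FC (tonnes) = 6337966.08 / 1,000,000 ≈ 6.3380 tonnes (5 s.f.)

6.3380 tonnes


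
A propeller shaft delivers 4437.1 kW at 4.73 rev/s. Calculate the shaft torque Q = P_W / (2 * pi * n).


Formula: Q = P_W / (2 * pi * n)
Step 1 — P_W = 4437.1 kW * 1000 = 4437100.0 W
Step 2 — 2 * pi * n = 2 * pi * 4.73 = 29.719467
Step 3 — Q = 4437100.0 / 29.719467 ≈ 149300 N·m (5 s.f.)

149300 N·m


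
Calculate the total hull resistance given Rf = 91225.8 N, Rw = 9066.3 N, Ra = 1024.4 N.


Formula: Rt = Rf + Rw + Ra
Substituting: Rt = 91225.8 + 9066.3 + 1024.4
Result: Rt = 101316.5 N

101316.5 N


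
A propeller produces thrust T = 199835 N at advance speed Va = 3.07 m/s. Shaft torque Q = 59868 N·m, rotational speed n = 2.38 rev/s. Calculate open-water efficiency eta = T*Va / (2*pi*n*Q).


Formula: eta = T * Va / (2 * pi * n * Q)
Step 1 — numerator = T * Va = 199835 * 3.07 = 613493.45
Step 2 — 2 * pi * n = 2 * pi * 2.38 = 14.953981
Step 3 — denominator = 14.953981 * 59868 = 895264.93
Step 4 — eta = 613493.45 / 895264.93 ≈ 0.68526 (5 s.f.)

0.68526


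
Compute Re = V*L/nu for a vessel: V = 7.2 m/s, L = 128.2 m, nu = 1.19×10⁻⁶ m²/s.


Formula: Re = V * L / nu
Step 1 — V * L = 7.2 * 128.2 = 923.04 m^2/s
Step 2 — Re = 923.04 / 1.19e-6 = 7.76e+08

7.76e+08


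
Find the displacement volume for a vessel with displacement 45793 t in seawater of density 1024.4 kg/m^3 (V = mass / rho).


Formula: V = mass / rho
Step 1 — convert tonnes to kg: 45793 t * 1000 = 45793000 kg
Step 2 — V = 45793000 / 1024.4 ≈ 44702 m^3 (5 s.f.)

44702 m^3


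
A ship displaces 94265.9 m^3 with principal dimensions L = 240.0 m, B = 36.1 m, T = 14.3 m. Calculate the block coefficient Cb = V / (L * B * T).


Formula: Cb = V / (L * B * T)
Step 1 — L * B * T = 240.0 * 36.1 * 14.3 = 123895.2 m^3
Step 2 — Cb = 94265.9 / 123895.2 ≈ 0.76085 (5 s.f.)

0.76085


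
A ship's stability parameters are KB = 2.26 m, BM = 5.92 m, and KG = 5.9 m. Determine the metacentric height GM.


Formula: GM = KB + BM - KG
Step 1 — KM = KB + BM = 2.26 + 5.92 = 8.18 m
Step 2 — GM = KM - KG = 8.18 - 5.9 = 2.28 m

2.28 m


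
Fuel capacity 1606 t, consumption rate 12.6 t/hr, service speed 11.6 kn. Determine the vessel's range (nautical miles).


Formula: endurance = fuel / rate; range = endurance * speed
Step 1 — endurance = 1606 / 12.6 = 127.4603 hours
Step 2 — range = 127.4603 * 11.6 ≈ 1478.5 nautical miles (5 s.f.)

1478.5 NM


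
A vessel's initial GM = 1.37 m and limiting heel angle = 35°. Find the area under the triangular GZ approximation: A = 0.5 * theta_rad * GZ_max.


Formula: GZ_max = GM * sin(theta); Area = 0.5 * theta_rad * GZ_max
Step 1 — GZ_max = 1.37 * sin(35°) = 1.37 * 0.573576 = 0.785799 m
Step 2 — theta_rad = 35 * pi/180 = 0.610865 rad
Step 3 — Area = 0.5 * 0.610865 * 0.785799 ≈ 0.24001 m·rad (5 s.f.)

0.24001 m·rad


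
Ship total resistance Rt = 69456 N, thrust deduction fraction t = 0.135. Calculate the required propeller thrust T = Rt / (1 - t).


Formula: T = Rt / (1 - t)
Step 1 — (1 - t) = 1 - 0.135 = 0.865
Step 2 — T = 69456 / 0.865 ≈ 80296 N (5 s.f.)

80296 N


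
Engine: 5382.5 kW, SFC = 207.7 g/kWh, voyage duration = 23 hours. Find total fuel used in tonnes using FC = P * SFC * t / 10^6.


Formula: FC (tonnes) = P * SFC * t / 1,000,000
Step 1 — P * SFC * t = 5382.5 * 207.7 * 23 = 25712740.75 g
Step 2 — FC (tonnes) = 25712740.75 / 1,000,000 ≈ 25.713 tonnes (5 s.f.)

25.713 tonnes


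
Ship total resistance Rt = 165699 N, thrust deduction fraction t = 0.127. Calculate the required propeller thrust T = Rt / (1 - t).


Formula: T = Rt / (1 - t)
Step 1 — (1 - t) = 1 - 0.127 = 0.873
Step 2 — T = 165699 / 0.873 ≈ 189800 N (5 s.f.)

189800 N


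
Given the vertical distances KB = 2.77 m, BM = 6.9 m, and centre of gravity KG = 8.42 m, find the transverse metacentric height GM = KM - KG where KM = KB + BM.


Formula: GM = KB + BM - KG
Step 1 — KM = KB + BM = 2.77 + 6.9 = 9.67 m
Step 2 — GM = KM - KG = 9.67 - 8.42 = 1.25 m

1.25 m


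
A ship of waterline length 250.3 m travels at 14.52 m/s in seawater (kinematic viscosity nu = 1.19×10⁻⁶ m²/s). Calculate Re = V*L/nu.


Formula: Re = V * L / nu
Step 1 — V * L = 14.52 * 250.3 = 3634.356 m^2/s
Step 2 — Re = 3634.356 / 1.19e-6 = 3.05e+09

3.05e+09


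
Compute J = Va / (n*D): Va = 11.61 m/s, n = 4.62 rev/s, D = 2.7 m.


Formula: J = Va / (n * D)
Step 1 — n * D = 4.62 * 2.7 = 12.474
Step 2 — J = 11.61 / 12.474 ≈ 0.93074 (5 s.f.)

0.93074


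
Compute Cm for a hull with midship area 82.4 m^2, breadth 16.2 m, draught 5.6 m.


Formula: Cm = Am / (B * T)
Step 1 — B * T = 16.2 * 5.6 = 90.72 m^2
Step 2 — Cm = 82.4 / 90.72 ≈ 0.90829 (5 s.f.)

0.90829


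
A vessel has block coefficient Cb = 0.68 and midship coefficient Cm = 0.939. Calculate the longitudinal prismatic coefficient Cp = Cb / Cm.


Formula: Cp = Cb / Cm
Substituting: Cp = 0.68 / 0.939
Result: Cp ≈ 0.72417 (5 s.f.)

0.72417


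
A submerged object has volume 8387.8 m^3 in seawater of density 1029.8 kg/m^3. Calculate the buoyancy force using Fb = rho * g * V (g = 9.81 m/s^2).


Formula: Fb = rho * g * V
Substituting: Fb = 1029.8 * 9.81 * 8387.8
Intermediate: 1029.8 * 9.81 = 10102.338
Result: Fb = 10102.338 * 8387.8 ≈ 84736000 N (5 s.f.)

84736000 N


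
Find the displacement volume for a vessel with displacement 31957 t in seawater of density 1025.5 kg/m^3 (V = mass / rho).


Formula: V = mass / rho
Step 1 — convert tonnes to kg: 31957 t * 1000 = 31957000 kg
Step 2 — V = 31957000 / 1025.5 ≈ 31162 m^3 (5 s.f.)

31162 m^3


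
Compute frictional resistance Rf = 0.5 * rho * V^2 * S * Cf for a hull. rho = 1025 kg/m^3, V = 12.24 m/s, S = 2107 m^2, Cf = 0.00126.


Formula: Rf = 0.5 * rho * V^2 * S * Cf
Step 1 — V^2 = 12.24^2 = 149.8176
Step 2 — 0.5 * rho * V^2 = 0.5 * 1025 * 149.8176 = 76781.52
Step 3 — Rf = 76781.52 * 2107 * 0.00126 ≈ 203840 N (5 s.f.)

203840 N


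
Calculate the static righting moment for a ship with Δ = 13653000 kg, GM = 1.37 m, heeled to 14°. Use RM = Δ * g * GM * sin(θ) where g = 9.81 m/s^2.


Formula: GZ = GM * sin(theta); RM = disp * g * GZ
Step 1 — GZ = 1.37 * sin(14°) = 1.37 * 0.241922 = 0.331433 m
Step 2 — RM = 13653000 * 9.81 * 0.331433 ≈ 44391000 N·m (5 s.f.)

44391000 N·m


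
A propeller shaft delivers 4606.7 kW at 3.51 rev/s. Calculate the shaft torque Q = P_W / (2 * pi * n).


Formula: Q = P_W / (2 * pi * n)
Step 1 — P_W = 4606.7 kW * 1000 = 4606700.0 W
Step 2 — 2 * pi * n = 2 * pi * 3.51 = 22.05398
Step 3 — Q = 4606700.0 / 22.05398 ≈ 208880 N·m (5 s.f.)

208880 N·m


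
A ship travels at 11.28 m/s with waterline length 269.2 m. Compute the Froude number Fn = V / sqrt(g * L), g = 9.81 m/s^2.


Formula: Fn = V / sqrt(g * L)
Step 1 — g * L = 9.81 * 269.2 = 2640.852
Step 2 — sqrt(g * L) = sqrt(2640.852) = 51.389221
Step 3 — Fn = 11.28 / 51.389221 ≈ 0.21950 (5 s.f.)

0.21950


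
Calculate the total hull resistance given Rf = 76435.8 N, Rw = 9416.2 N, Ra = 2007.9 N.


Formula: Rt = Rf + Rw + Ra
Substituting: Rt = 76435.8 + 9416.2 + 2007.9
Result: Rt = 87859.9 N

87859.9 N


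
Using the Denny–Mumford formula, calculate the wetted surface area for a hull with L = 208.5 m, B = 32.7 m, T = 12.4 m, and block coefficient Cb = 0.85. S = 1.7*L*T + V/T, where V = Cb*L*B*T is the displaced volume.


Formula: S = 1.7*L*T + V/T with V = Cb*L*B*T, i.e. S = L * (1.7*T + Cb*B)
Step 1 — 1.7*T = 1.7 * 12.4 = 21.08 m
Step 2 — Cb*B = 0.85 * 32.7 = 27.795 m
Step 3 — 1.7*T + Cb*B = 21.08 + 27.795 = 48.875 m
Step 4 — S = 208.5 * 48.875 ≈ 10190 m^2 (5 s.f.)

10190 m^2


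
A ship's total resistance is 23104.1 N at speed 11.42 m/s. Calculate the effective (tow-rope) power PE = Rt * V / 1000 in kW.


Formula: PE = Rt * V / 1000 (kW)
Step 1 — PE (W) = 23104.1 * 11.42 = 263848.822 W
Step 2 — PE (kW) = 263848.822 / 1000 ≈ 263.85 kW (5 s.f.)

263.85 kW


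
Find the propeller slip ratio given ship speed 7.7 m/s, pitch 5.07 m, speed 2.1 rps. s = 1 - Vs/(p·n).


Formula: s = 1 - Vs / (p * n)
Step 1 — p * n = 5.07 * 2.1 = 10.647
Step 2 — Vs / (p*n) = 7.7 / 10.647 = 0.723208 (6 d.p.)
Step 3 — s = 1 - 0.723208 = 0.276792

0.276792


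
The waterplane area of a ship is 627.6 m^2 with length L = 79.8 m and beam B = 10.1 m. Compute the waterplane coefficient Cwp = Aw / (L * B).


Formula: Cwp = Aw / (L * B)
Step 1 — L * B = 79.8 * 10.1 = 805.98 m^2
Step 2 — Cwp = 627.6 / 805.98 ≈ 0.77868 (5 s.f.)

0.77868


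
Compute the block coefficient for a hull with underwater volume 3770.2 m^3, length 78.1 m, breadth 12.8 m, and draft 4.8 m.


Formula: Cb = V / (L * B * T)
Step 1 — L * B * T = 78.1 * 12.8 * 4.8 = 4798.464 m^3
Step 2 — Cb = 3770.2 / 4798.464 ≈ 0.78571 (5 s.f.)

0.78571


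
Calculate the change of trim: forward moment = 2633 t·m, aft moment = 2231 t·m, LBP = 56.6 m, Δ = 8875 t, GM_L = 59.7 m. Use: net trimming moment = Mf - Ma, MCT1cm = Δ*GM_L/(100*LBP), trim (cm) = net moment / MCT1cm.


Formula: net trimming moment = Mf - Ma; MCT1cm = Δ*GM_L/(100*LBP); trim = net moment / MCT1cm
Step 1 — net trimming moment = 2633 - 2231 = 402 t·m
Step 2 — MCT1cm = 8875 * 59.7 / (100 * 56.6) = 93.6109 t·m/cm
Step 3 — trim = 402 / 93.6109 ≈ 4.2944 cm (5 s.f.)

4.2944 cm


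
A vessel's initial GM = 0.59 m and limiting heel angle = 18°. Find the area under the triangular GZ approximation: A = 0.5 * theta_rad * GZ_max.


Formula: GZ_max = GM * sin(theta); Area = 0.5 * theta_rad * GZ_max
Step 1 — GZ_max = 0.59 * sin(18°) = 0.59 * 0.309017 = 0.18232 m
Step 2 — theta_rad = 18 * pi/180 = 0.314159 rad
Step 3 — Area = 0.5 * 0.314159 * 0.18232 ≈ 0.028639 m·rad (5 s.f.)

0.028639 m·rad


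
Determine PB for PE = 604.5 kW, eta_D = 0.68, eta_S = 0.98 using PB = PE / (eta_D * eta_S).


Formula: PB = PE / (eta_D * eta_S)
Step 1 — combined efficiency = eta_D * eta_S = 0.68 * 0.98 = 0.6664
Step 2 — PB = 604.5 / 0.6664 ≈ 907.11 kW (5 s.f.)

907.11 kW


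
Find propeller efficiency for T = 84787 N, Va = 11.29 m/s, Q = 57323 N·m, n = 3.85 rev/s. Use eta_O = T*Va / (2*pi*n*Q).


Formula: eta = T * Va / (2 * pi * n * Q)
Step 1 — numerator = T * Va = 84787 * 11.29 = 957245.23
Step 2 — 2 * pi * n = 2 * pi * 3.85 = 24.190263
Step 3 — denominator = 24.190263 * 57323 = 1386658.45
Step 4 — eta = 957245.23 / 1386658.45 ≈ 0.69033 (5 s.f.)

0.69033


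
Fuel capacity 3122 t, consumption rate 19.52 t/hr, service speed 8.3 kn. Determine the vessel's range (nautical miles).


Formula: endurance = fuel / rate; range = endurance * speed
Step 1 — endurance = 3122 / 19.52 = 159.9385 hours
Step 2 — range = 159.9385 * 8.3 ≈ 1327.5 nautical miles (5 s.f.)

1327.5 NM


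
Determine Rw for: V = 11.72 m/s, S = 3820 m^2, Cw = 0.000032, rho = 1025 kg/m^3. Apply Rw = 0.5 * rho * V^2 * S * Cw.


Formula: Rw = 0.5 * rho * V^2 * S * Cw
Step 1 — V^2 = 11.72^2 = 137.3584
Step 2 — 0.5 * rho * V^2 = 0.5 * 1025 * 137.3584 = 70396.18
Step 3 — Rw = 70396.18 * 3820 * 0.000032 ≈ 8605.2 N (5 s.f.)

8605.2 N


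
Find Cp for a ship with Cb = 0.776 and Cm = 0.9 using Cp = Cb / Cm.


Formula: Cp = Cb / Cm
Substituting: Cp = 0.776 / 0.9
Result: Cp ≈ 0.86222 (5 s.f.)

0.86222


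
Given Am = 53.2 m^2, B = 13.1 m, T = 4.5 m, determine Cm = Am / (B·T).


Formula: Cm = Am / (B * T)
Step 1 — B * T = 13.1 * 4.5 = 58.95 m^2
Step 2 — Cm = 53.2 / 58.95 ≈ 0.90246 (5 s.f.)

0.90246


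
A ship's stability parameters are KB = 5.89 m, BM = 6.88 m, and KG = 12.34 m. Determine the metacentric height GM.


Formula: GM = KB + BM - KG
Step 1 — KM = KB + BM = 5.89 + 6.88 = 12.77 m
Step 2 — GM = KM - KG = 12.77 - 12.34 = 0.43 m

0.43 m


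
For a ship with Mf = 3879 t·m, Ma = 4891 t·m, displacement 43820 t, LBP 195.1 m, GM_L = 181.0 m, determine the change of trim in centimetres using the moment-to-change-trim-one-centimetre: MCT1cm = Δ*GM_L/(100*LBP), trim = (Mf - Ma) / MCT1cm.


Formula: net trimming moment = Mf - Ma; MCT1cm = Δ*GM_L/(100*LBP); trim = net moment / MCT1cm
Step 1 — net trimming moment = 3879 - 4891 = -1012 t·m
Step 2 — MCT1cm = 43820 * 181.0 / (100 * 195.1) = 406.531 t·m/cm
Step 3 — trim = -1012 / 406.531 ≈ -2.4894 cm (5 s.f.)

-2.4894 cm


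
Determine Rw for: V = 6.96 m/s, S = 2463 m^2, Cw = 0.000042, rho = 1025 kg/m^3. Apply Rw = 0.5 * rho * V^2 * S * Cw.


Formula: Rw = 0.5 * rho * V^2 * S * Cw
Step 1 — V^2 = 6.96^2 = 48.4416
Step 2 — 0.5 * rho * V^2 = 0.5 * 1025 * 48.4416 = 24826.32
Step 3 — Rw = 24826.32 * 2463 * 0.000042 ≈ 2568.2 N (5 s.f.)

2568.2 N


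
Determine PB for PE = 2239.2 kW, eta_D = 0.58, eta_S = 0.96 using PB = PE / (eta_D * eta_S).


Formula: PB = PE / (eta_D * eta_S)
Step 1 — combined efficiency = eta_D * eta_S = 0.58 * 0.96 = 0.5568
Step 2 — PB = 2239.2 / 0.5568 ≈ 4021.6 kW (5 s.f.)

4021.6 kW


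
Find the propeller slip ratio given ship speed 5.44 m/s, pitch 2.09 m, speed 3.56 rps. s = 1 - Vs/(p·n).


Formula: s = 1 - Vs / (p * n)
Step 1 — p * n = 2.09 * 3.56 = 7.4404
Step 2 — Vs / (p*n) = 5.44 / 7.4404 = 0.731143 (6 d.p.)
Step 3 — s = 1 - 0.731143 = 0.268857

0.268857


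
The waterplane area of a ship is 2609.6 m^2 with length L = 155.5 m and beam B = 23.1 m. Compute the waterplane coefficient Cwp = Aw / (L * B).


Formula: Cwp = Aw / (L * B)
Step 1 — L * B = 155.5 * 23.1 = 3592.05 m^2
Step 2 — Cwp = 2609.6 / 3592.05 ≈ 0.72649 (5 s.f.)

0.72649


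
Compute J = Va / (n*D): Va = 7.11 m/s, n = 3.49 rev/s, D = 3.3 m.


Formula: J = Va / (n * D)
Step 1 — n * D = 3.49 * 3.3 = 11.517
Step 2 — J = 7.11 / 11.517 ≈ 0.61735 (5 s.f.)

0.61735


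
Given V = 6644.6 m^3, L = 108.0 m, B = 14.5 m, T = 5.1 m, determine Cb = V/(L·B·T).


Formula: Cb = V / (L * B * T)
Step 1 — L * B * T = 108.0 * 14.5 * 5.1 = 7986.6 m^3
Step 2 — Cb = 6644.6 / 7986.6 ≈ 0.83197 (5 s.f.)

0.83197


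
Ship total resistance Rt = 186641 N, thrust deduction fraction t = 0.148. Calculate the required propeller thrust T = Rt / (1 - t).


Formula: T = Rt / (1 - t)
Step 1 — (1 - t) = 1 - 0.148 = 0.852
Step 2 — T = 186641 / 0.852 ≈ 219060 N (5 s.f.)

219060 N


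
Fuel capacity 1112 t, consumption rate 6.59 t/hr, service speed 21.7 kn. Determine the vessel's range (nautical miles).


Formula: endurance = fuel / rate; range = endurance * speed
Step 1 — endurance = 1112 / 6.59 = 168.7405 hours
Step 2 — range = 168.7405 * 21.7 ≈ 3661.7 nautical miles (5 s.f.)

3661.7 NM


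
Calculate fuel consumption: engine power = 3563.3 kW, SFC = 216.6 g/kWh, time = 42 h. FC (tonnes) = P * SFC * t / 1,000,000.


Formula: FC (tonnes) = P * SFC * t / 1,000,000
Step 1 — P * SFC * t = 3563.3 * 216.6 * 42 = 32416052.76 g
Step 2 — FC (tonnes) = 32416052.76 / 1,000,000 ≈ 32.416 tonnes (5 s.f.)

32.416 tonnes


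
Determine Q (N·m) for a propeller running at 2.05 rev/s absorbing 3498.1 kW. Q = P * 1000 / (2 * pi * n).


Formula: Q = P_W / (2 * pi * n)
Step 1 — P_W = 3498.1 kW * 1000 = 3498100.0 W
Step 2 — 2 * pi * n = 2 * pi * 2.05 = 12.88053
Step 3 — Q = 3498100.0 / 12.88053 ≈ 271580 N·m (5 s.f.)

271580 N·m


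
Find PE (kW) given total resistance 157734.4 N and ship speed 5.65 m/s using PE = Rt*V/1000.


Formula: PE = Rt * V / 1000 (kW)
Step 1 — PE (W) = 157734.4 * 5.65 = 891199.36 W
Step 2 — PE (kW) = 891199.36 / 1000 ≈ 891.20 kW (5 s.f.)

891.20 kW


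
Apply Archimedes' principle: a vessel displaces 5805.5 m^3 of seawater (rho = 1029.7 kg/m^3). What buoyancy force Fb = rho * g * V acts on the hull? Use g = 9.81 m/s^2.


Formula: Fb = rho * g * V
Substituting: Fb = 1029.7 * 9.81 * 5805.5
Intermediate: 1029.7 * 9.81 = 10101.357
Result: Fb = 10101.357 * 5805.5 ≈ 58643000 N (5 s.f.)

58643000 N


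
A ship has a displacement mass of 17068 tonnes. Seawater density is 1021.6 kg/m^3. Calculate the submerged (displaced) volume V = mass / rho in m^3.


Formula: V = mass / rho
Step 1 — convert tonnes to kg: 17068 t * 1000 = 17068000 kg
Step 2 — V = 17068000 / 1021.6 ≈ 16707 m^3 (5 s.f.)

16707 m^3


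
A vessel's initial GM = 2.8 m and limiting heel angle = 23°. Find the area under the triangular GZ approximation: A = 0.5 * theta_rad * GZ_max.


Formula: GZ_max = GM * sin(theta); Area = 0.5 * theta_rad * GZ_max
Step 1 — GZ_max = 2.8 * sin(23°) = 2.8 * 0.390731 = 1.094047 m
Step 2 — theta_rad = 23 * pi/180 = 0.401426 rad
Step 3 — Area = 0.5 * 0.401426 * 1.094047 ≈ 0.21959 m·rad (5 s.f.)

0.21959 m·rad


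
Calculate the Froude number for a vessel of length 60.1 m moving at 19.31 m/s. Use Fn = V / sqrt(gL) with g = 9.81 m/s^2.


Formula: Fn = V / sqrt(g * L)
Step 1 — g * L = 9.81 * 60.1 = 589.581
Step 2 — sqrt(g * L) = sqrt(589.581) = 24.281289
Step 3 — Fn = 19.31 / 24.281289 ≈ 0.79526 (5 s.f.)

0.79526


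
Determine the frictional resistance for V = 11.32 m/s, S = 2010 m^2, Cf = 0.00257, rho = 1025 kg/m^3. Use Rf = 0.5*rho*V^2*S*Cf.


Formula: Rf = 0.5 * rho * V^2 * S * Cf
Step 1 — V^2 = 11.32^2 = 128.1424
Step 2 — 0.5 * rho * V^2 = 0.5 * 1025 * 128.1424 = 65672.98
Step 3 — Rf = 65672.98 * 2010 * 0.00257 ≈ 339250 N (5 s.f.)

339250 N


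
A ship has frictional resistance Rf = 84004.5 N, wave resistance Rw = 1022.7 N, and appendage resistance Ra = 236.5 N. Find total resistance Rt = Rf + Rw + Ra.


Formula: Rt = Rf + Rw + Ra
Substituting: Rt = 84004.5 + 1022.7 + 236.5
Result: Rt = 85263.7 N

85263.7 N


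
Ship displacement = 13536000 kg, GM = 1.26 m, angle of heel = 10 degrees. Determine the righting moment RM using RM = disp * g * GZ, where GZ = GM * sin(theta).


Formula: GZ = GM * sin(theta); RM = disp * g * GZ
Step 1 — GZ = 1.26 * sin(10°) = 1.26 * 0.173648 = 0.218796 m
Step 2 — RM = 13536000 * 9.81 * 0.218796 ≈ 29054000 N·m (5 s.f.)

29054000 N·m


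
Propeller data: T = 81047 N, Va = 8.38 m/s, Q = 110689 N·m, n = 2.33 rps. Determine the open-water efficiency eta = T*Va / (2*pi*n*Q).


Formula: eta = T * Va / (2 * pi * n * Q)
Step 1 — numerator = T * Va = 81047 * 8.38 = 679173.86
Step 2 — 2 * pi * n = 2 * pi * 2.33 = 14.639822
Step 3 — denominator = 14.639822 * 110689 = 1620467.26
Step 4 — eta = 679173.86 / 1620467.26 ≈ 0.41912 (5 s.f.)

0.41912


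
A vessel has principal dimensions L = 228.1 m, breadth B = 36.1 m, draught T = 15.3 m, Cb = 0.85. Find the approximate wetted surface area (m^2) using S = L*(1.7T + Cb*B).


Formula: S = 1.7*L*T + V/T with V = Cb*L*B*T, i.e. S = L * (1.7*T + Cb*B)
Step 1 — 1.7*T = 1.7 * 15.3 = 26.01 m
Step 2 — Cb*B = 0.85 * 36.1 = 30.685 m
Step 3 — 1.7*T + Cb*B = 26.01 + 30.685 = 56.695 m
Step 4 — S = 228.1 * 56.695 ≈ 12932 m^2 (5 s.f.)

12932 m^2


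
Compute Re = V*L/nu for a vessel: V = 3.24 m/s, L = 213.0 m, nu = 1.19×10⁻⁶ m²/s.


Formula: Re = V * L / nu
Step 1 — V * L = 3.24 * 213.0 = 690.12 m^2/s
Step 2 — Re = 690.12 / 1.19e-6 = 5.80e+08

5.80e+08


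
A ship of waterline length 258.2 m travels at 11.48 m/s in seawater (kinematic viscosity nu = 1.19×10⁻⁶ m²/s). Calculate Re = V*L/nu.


Formula: Re = V * L / nu
Step 1 — V * L = 11.48 * 258.2 = 2964.136 m^2/s
Step 2 — Re = 2964.136 / 1.19e-6 = 2.49e+09

2.49e+09


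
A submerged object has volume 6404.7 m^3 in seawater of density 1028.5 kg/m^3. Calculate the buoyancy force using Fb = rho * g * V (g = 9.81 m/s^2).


Formula: Fb = rho * g * V
Substituting: Fb = 1028.5 * 9.81 * 6404.7
Intermediate: 1028.5 * 9.81 = 10089.585
Result: Fb = 10089.585 * 6404.7 ≈ 64621000 N (5 s.f.)

64621000 N


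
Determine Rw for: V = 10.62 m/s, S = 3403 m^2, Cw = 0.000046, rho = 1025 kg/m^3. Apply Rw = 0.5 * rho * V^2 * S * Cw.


Formula: Rw = 0.5 * rho * V^2 * S * Cw
Step 1 — V^2 = 10.62^2 = 112.7844
Step 2 — 0.5 * rho * V^2 = 0.5 * 1025 * 112.7844 = 57802.005
Step 3 — Rw = 57802.005 * 3403 * 0.000046 ≈ 9048.2 N (5 s.f.)

9048.2 N


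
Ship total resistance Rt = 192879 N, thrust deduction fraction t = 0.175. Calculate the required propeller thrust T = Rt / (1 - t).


Formula: T = Rt / (1 - t)
Step 1 — (1 - t) = 1 - 0.175 = 0.825
Step 2 — T = 192879 / 0.825 ≈ 233790 N (5 s.f.)

233790 N


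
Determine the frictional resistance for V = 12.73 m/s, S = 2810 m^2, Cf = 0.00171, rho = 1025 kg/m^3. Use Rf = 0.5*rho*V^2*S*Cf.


Formula: Rf = 0.5 * rho * V^2 * S * Cf
Step 1 — V^2 = 12.73^2 = 162.0529
Step 2 — 0.5 * rho * V^2 = 0.5 * 1025 * 162.0529 = 83052.11125
Step 3 — Rf = 83052.11125 * 2810 * 0.00171 ≈ 399070 N (5 s.f.)

399070 N


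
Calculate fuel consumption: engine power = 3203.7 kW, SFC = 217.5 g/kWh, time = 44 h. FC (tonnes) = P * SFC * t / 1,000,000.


Formula: FC (tonnes) = P * SFC * t / 1,000,000
Step 1 — P * SFC * t = 3203.7 * 217.5 * 44 = 30659409.0 g
Step 2 — FC (tonnes) = 30659409.0 / 1,000,000 ≈ 30.659 tonnes (5 s.f.)

30.659 tonnes


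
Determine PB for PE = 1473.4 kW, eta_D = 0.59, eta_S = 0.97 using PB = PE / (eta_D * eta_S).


Formula: PB = PE / (eta_D * eta_S)
Step 1 — combined efficiency = eta_D * eta_S = 0.59 * 0.97 = 0.5723
Step 2 — PB = 1473.4 / 0.5723 ≈ 2574.5 kW (5 s.f.)

2574.5 kW


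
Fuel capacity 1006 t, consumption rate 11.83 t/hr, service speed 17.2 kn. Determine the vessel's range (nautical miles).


Formula: endurance = fuel / rate; range = endurance * speed
Step 1 — endurance = 1006 / 11.83 = 85.038 hours
Step 2 — range = 85.038 * 17.2 ≈ 1462.7 nautical miles (5 s.f.)

1462.7 NM


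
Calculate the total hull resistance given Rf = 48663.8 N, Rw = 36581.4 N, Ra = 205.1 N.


Formula: Rt = Rf + Rw + Ra
Substituting: Rt = 48663.8 + 36581.4 + 205.1
Result: Rt = 85450.3 N

85450.3 N


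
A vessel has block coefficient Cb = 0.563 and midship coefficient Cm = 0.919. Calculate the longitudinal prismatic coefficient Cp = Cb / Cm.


Formula: Cp = Cb / Cm
Substituting: Cp = 0.563 / 0.919
Result: Cp ≈ 0.61262 (5 s.f.)

0.61262


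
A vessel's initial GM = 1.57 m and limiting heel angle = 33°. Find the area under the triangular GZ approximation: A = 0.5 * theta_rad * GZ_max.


Formula: GZ_max = GM * sin(theta); Area = 0.5 * theta_rad * GZ_max
Step 1 — GZ_max = 1.57 * sin(33°) = 1.57 * 0.544639 = 0.855083 m
Step 2 — theta_rad = 33 * pi/180 = 0.575959 rad
Step 3 — Area = 0.5 * 0.575959 * 0.855083 ≈ 0.24625 m·rad (5 s.f.)

0.24625 m·rad


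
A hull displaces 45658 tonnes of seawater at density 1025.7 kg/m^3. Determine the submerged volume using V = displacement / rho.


Formula: V = mass / rho
Step 1 — convert tonnes to kg: 45658 t * 1000 = 45658000 kg
Step 2 — V = 45658000 / 1025.7 ≈ 44514 m^3 (5 s.f.)

44514 m^3


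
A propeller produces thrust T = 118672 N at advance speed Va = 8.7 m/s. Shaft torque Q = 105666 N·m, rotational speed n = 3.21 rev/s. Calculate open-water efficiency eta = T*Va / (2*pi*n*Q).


Formula: eta = T * Va / (2 * pi * n * Q)
Step 1 — numerator = T * Va = 118672 * 8.7 = 1032446.4
Step 2 — 2 * pi * n = 2 * pi * 3.21 = 20.169025
Step 3 — denominator = 20.169025 * 105666 = 2131180.2
Step 4 — eta = 1032446.4 / 2131180.2 ≈ 0.48445 (5 s.f.)

0.48445


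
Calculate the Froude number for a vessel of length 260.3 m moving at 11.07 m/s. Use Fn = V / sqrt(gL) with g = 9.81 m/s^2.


Formula: Fn = V / sqrt(g * L)
Step 1 — g * L = 9.81 * 260.3 = 2553.543
Step 2 — sqrt(g * L) = sqrt(2553.543) = 50.532593
Step 3 — Fn = 11.07 / 50.532593 ≈ 0.21907 (5 s.f.)

0.21907


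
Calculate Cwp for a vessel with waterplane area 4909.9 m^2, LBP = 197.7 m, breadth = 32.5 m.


Formula: Cwp = Aw / (L * B)
Step 1 — L * B = 197.7 * 32.5 = 6425.25 m^2
Step 2 — Cwp = 4909.9 / 6425.25 ≈ 0.76416 (5 s.f.)

0.76416


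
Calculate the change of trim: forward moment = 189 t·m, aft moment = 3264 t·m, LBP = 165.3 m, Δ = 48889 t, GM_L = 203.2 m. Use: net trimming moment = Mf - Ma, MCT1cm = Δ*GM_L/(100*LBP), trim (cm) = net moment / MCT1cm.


Formula: net trimming moment = Mf - Ma; MCT1cm = Δ*GM_L/(100*LBP); trim = net moment / MCT1cm
Step 1 — net trimming moment = 189 - 3264 = -3075 t·m
Step 2 — MCT1cm = 48889 * 203.2 / (100 * 165.3) = 600.9827 t·m/cm
Step 3 — trim = -3075 / 600.9827 ≈ -5.1166 cm (5 s.f.)

-5.1166 cm


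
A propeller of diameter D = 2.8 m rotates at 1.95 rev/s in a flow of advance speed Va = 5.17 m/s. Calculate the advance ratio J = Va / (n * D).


Formula: J = Va / (n * D)
Step 1 — n * D = 1.95 * 2.8 = 5.46
Step 2 — J = 5.17 / 5.46 ≈ 0.94689 (5 s.f.)

0.94689


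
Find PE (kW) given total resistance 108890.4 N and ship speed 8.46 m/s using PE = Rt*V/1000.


Formula: PE = Rt * V / 1000 (kW)
Step 1 — PE (W) = 108890.4 * 8.46 = 921212.784 W
Step 2 — PE (kW) = 921212.784 / 1000 ≈ 921.21 kW (5 s.f.)

921.21 kW


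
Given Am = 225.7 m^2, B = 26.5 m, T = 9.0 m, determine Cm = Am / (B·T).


Formula: Cm = Am / (B * T)
Step 1 — B * T = 26.5 * 9.0 = 238.5 m^2
Step 2 — Cm = 225.7 / 238.5 ≈ 0.94633 (5 s.f.)

0.94633


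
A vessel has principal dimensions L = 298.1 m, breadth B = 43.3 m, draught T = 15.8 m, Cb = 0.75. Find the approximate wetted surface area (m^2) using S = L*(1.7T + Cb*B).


Formula: S = 1.7*L*T + V/T with V = Cb*L*B*T, i.e. S = L * (1.7*T + Cb*B)
Step 1 — 1.7*T = 1.7 * 15.8 = 26.86 m
Step 2 — Cb*B = 0.75 * 43.3 = 32.475 m
Step 3 — 1.7*T + Cb*B = 26.86 + 32.475 = 59.335 m
Step 4 — S = 298.1 * 59.335 ≈ 17688 m^2 (5 s.f.)

17688 m^2


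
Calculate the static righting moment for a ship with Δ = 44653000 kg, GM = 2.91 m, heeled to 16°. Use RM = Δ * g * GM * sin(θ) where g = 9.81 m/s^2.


Formula: GZ = GM * sin(theta); RM = disp * g * GZ
Step 1 — GZ = 2.91 * sin(16°) = 2.91 * 0.275637 = 0.802104 m
Step 2 — RM = 44653000 * 9.81 * 0.802104 ≈ 351360000 N·m (5 s.f.)

351360000 N·m


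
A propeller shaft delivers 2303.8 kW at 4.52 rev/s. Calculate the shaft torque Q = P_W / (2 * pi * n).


Formula: Q = P_W / (2 * pi * n)
Step 1 — P_W = 2303.8 kW * 1000 = 2303800.0 W
Step 2 — 2 * pi * n = 2 * pi * 4.52 = 28.399998
Step 3 — Q = 2303800.0 / 28.399998 ≈ 81120 N·m (5 s.f.)

81120 N·m


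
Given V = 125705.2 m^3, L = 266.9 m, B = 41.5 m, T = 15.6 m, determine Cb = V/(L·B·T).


Formula: Cb = V / (L * B * T)
Step 1 — L * B * T = 266.9 * 41.5 * 15.6 = 172791.06 m^3
Step 2 — Cb = 125705.2 / 172791.06 ≈ 0.72750 (5 s.f.)

0.72750


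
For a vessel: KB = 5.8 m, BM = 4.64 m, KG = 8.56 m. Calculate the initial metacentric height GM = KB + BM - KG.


Formula: GM = KB + BM - KG
Step 1 — KM = KB + BM = 5.8 + 4.64 = 10.44 m
Step 2 — GM = KM - KG = 10.44 - 8.56 = 1.88 m

1.88 m


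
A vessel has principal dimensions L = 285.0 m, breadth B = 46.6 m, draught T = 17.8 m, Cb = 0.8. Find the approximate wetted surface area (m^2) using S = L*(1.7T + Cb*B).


Formula: S = 1.7*L*T + V/T with V = Cb*L*B*T, i.e. S = L * (1.7*T + Cb*B)
Step 1 — 1.7*T = 1.7 * 17.8 = 30.26 m
Step 2 — Cb*B = 0.8 * 46.6 = 37.28 m
Step 3 — 1.7*T + Cb*B = 30.26 + 37.28 = 67.54 m
Step 4 — S = 285.0 * 67.54 ≈ 19249 m^2 (5 s.f.)

19249 m^2


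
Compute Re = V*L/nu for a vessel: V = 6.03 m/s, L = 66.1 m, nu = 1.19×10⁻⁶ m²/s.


Formula: Re = V * L / nu
Step 1 — V * L = 6.03 * 66.1 = 398.583 m^2/s
Step 2 — Re = 398.583 / 1.19e-6 = 3.35e+08

3.35e+08


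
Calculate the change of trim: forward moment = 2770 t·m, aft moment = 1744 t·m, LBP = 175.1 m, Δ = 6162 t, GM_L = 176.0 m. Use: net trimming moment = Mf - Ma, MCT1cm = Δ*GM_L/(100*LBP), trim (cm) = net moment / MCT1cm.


Formula: net trimming moment = Mf - Ma; MCT1cm = Δ*GM_L/(100*LBP); trim = net moment / MCT1cm
Step 1 — net trimming moment = 2770 - 1744 = 1026 t·m
Step 2 — MCT1cm = 6162 * 176.0 / (100 * 175.1) = 61.9367 t·m/cm
Step 3 — trim = 1026 / 61.9367 ≈ 16.565 cm (5 s.f.)

16.565 cm


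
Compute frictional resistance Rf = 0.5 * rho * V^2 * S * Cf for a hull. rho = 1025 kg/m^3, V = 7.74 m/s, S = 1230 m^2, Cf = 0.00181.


Formula: Rf = 0.5 * rho * V^2 * S * Cf
Step 1 — V^2 = 7.74^2 = 59.9076
Step 2 — 0.5 * rho * V^2 = 0.5 * 1025 * 59.9076 = 30702.645
Step 3 — Rf = 30702.645 * 1230 * 0.00181 ≈ 68353 N (5 s.f.)

68353 N


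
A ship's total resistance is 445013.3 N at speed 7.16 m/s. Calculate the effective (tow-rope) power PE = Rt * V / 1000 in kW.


Formula: PE = Rt * V / 1000 (kW)
Step 1 — PE (W) = 445013.3 * 7.16 = 3186295.228 W
Step 2 — PE (kW) = 3186295.228 / 1000 ≈ 3186.3 kW (5 s.f.)

3186.3 kW


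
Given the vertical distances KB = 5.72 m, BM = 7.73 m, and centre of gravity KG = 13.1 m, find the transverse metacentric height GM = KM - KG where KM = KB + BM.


Formula: GM = KB + BM - KG
Step 1 — KM = KB + BM = 5.72 + 7.73 = 13.45 m
Step 2 — GM = KM - KG = 13.45 - 13.1 = 0.35 m

0.35 m


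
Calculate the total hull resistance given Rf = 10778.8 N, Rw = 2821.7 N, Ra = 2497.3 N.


Formula: Rt = Rf + Rw + Ra
Substituting: Rt = 10778.8 + 2821.7 + 2497.3
Result: Rt = 16097.8 N

16097.8 N


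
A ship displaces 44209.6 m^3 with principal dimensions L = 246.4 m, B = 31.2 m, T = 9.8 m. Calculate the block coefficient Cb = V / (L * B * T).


Formula: Cb = V / (L * B * T)
Step 1 — L * B * T = 246.4 * 31.2 * 9.8 = 75339.264 m^3
Step 2 — Cb = 44209.6 / 75339.264 ≈ 0.58681 (5 s.f.)

0.58681


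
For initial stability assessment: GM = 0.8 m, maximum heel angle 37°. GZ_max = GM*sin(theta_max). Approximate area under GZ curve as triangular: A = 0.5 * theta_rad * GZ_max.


Formula: GZ_max = GM * sin(theta); Area = 0.5 * theta_rad * GZ_max
Step 1 — GZ_max = 0.8 * sin(37°) = 0.8 * 0.601815 = 0.481452 m
Step 2 — theta_rad = 37 * pi/180 = 0.645772 rad
Step 3 — Area = 0.5 * 0.645772 * 0.481452 ≈ 0.15545 m·rad (5 s.f.)

0.15545 m·rad


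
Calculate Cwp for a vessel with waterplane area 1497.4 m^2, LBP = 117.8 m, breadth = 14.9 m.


Formula: Cwp = Aw / (L * B)
Step 1 — L * B = 117.8 * 14.9 = 1755.22 m^2
Step 2 — Cwp = 1497.4 / 1755.22 ≈ 0.85311 (5 s.f.)

0.85311


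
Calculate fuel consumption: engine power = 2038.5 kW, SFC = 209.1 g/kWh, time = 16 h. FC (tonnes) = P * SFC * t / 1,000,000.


Formula: FC (tonnes) = P * SFC * t / 1,000,000
Step 1 — P * SFC * t = 2038.5 * 209.1 * 16 = 6820005.6 g
Step 2 — FC (tonnes) = 6820005.6 / 1,000,000 ≈ 6.8200 tonnes (5 s.f.)

6.8200 tonnes


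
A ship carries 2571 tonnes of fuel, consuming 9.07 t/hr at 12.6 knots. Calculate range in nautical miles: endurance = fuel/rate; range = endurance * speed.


Formula: endurance = fuel / rate; range = endurance * speed
Step 1 — endurance = 2571 / 9.07 = 283.462 hours
Step 2 — range = 283.462 * 12.6 ≈ 3571.6 nautical miles (5 s.f.)

3571.6 NM


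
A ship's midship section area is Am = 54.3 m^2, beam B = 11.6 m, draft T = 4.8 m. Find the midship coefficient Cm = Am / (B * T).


Formula: Cm = Am / (B * T)
Step 1 — B * T = 11.6 * 4.8 = 55.68 m^2
Step 2 — Cm = 54.3 / 55.68 ≈ 0.97522 (5 s.f.)

0.97522


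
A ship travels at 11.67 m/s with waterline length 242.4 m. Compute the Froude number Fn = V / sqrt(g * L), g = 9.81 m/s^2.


Formula: Fn = V / sqrt(g * L)
Step 1 — g * L = 9.81 * 242.4 = 2377.944
Step 2 — sqrt(g * L) = sqrt(2377.944) = 48.764167
Step 3 — Fn = 11.67 / 48.764167 ≈ 0.23932 (5 s.f.)

0.23932


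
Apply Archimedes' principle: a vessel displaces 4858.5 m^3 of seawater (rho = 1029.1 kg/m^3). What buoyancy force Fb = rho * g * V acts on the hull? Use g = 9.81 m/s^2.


Formula: Fb = rho * g * V
Substituting: Fb = 1029.1 * 9.81 * 4858.5
Intermediate: 1029.1 * 9.81 = 10095.471
Result: Fb = 10095.471 * 4858.5 ≈ 49049000 N (5 s.f.)

49049000 N


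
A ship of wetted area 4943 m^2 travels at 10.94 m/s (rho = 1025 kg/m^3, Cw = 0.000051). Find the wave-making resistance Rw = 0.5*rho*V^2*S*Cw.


Formula: Rw = 0.5 * rho * V^2 * S * Cw
Step 1 — V^2 = 10.94^2 = 119.6836
Step 2 — 0.5 * rho * V^2 = 0.5 * 1025 * 119.6836 = 61337.845
Step 3 — Rw = 61337.845 * 4943 * 0.000051 ≈ 15463 N (5 s.f.)

15463 N


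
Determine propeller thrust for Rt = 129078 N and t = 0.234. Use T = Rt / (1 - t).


Formula: T = Rt / (1 - t)
Step 1 — (1 - t) = 1 - 0.234 = 0.766
Step 2 — T = 129078 / 0.766 ≈ 168510 N (5 s.f.)

168510 N


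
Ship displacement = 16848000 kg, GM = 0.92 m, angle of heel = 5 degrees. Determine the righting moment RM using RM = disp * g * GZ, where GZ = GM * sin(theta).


Formula: GZ = GM * sin(theta); RM = disp * g * GZ
Step 1 — GZ = 0.92 * sin(5°) = 0.92 * 0.087156 = 0.080184 m
Step 2 — RM = 16848000 * 9.81 * 0.080184 ≈ 13253000 N·m (5 s.f.)

13253000 N·m


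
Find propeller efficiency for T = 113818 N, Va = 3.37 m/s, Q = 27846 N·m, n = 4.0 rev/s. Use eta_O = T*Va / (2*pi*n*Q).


Formula: eta = T * Va / (2 * pi * n * Q)
Step 1 — numerator = T * Va = 113818 * 3.37 = 383566.66
Step 2 — 2 * pi * n = 2 * pi * 4.0 = 25.132741
Step 3 — denominator = 25.132741 * 27846 = 699846.31
Step 4 — eta = 383566.66 / 699846.31 ≈ 0.54807 (5 s.f.)

0.54807


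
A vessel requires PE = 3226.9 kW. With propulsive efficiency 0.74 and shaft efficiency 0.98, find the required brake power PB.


Formula: PB = PE / (eta_D * eta_S)
Step 1 — combined efficiency = eta_D * eta_S = 0.74 * 0.98 = 0.7252
Step 2 — PB = 3226.9 / 0.7252 ≈ 4449.7 kW (5 s.f.)

4449.7 kW


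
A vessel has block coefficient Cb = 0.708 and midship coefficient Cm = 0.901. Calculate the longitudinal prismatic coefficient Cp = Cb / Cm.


Formula: Cp = Cb / Cm
Substituting: Cp = 0.708 / 0.901
Result: Cp ≈ 0.78579 (5 s.f.)

0.78579


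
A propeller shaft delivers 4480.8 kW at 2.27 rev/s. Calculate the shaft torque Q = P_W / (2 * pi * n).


Formula: Q = P_W / (2 * pi * n)
Step 1 — P_W = 4480.8 kW * 1000 = 4480800.0 W
Step 2 — 2 * pi * n = 2 * pi * 2.27 = 14.262831
Step 3 — Q = 4480800.0 / 14.262831 ≈ 314160 N·m (5 s.f.)

314160 N·m


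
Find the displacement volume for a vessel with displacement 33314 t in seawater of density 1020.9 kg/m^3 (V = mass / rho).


Formula: V = mass / rho
Step 1 — convert tonnes to kg: 33314 t * 1000 = 33314000 kg
Step 2 — V = 33314000 / 1020.9 ≈ 32632 m^3 (5 s.f.)

32632 m^3


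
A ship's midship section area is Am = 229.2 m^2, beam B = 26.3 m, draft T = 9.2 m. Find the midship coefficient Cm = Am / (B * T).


Formula: Cm = Am / (B * T)
Step 1 — B * T = 26.3 * 9.2 = 241.96 m^2
Step 2 — Cm = 229.2 / 241.96 ≈ 0.94726 (5 s.f.)

0.94726


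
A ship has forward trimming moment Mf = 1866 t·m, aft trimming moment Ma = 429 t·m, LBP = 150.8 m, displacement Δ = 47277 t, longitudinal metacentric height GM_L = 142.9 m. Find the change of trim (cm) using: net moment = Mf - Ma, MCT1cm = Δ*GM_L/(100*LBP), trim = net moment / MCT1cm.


Formula: net trimming moment = Mf - Ma; MCT1cm = Δ*GM_L/(100*LBP); trim = net moment / MCT1cm
Step 1 — net trimming moment = 1866 - 429 = 1437 t·m
Step 2 — MCT1cm = 47277 * 142.9 / (100 * 150.8) = 448.0029 t·m/cm
Step 3 — trim = 1437 / 448.0029 ≈ 3.2076 cm (5 s.f.)

3.2076 cm


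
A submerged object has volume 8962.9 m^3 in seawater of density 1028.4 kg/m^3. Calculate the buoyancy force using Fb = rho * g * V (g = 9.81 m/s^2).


Formula: Fb = rho * g * V
Substituting: Fb = 1028.4 * 9.81 * 8962.9
Intermediate: 1028.4 * 9.81 = 10088.604
Result: Fb = 10088.604 * 8962.9 ≈ 90423000 N (5 s.f.)

90423000 N


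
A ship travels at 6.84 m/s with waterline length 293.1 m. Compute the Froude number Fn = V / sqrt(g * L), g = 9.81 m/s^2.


Formula: Fn = V / sqrt(g * L)
Step 1 — g * L = 9.81 * 293.1 = 2875.311
Step 2 — sqrt(g * L) = sqrt(2875.311) = 53.621926
Step 3 — Fn = 6.84 / 53.621926 ≈ 0.12756 (5 s.f.)

0.12756


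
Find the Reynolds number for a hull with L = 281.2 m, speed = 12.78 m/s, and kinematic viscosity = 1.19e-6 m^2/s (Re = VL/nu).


Formula: Re = V * L / nu
Step 1 — V * L = 12.78 * 281.2 = 3593.736 m^2/s
Step 2 — Re = 3593.736 / 1.19e-6 = 3.02e+09

3.02e+09


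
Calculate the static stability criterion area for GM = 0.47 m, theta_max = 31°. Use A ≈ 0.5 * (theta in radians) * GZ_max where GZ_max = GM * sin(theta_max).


Formula: GZ_max = GM * sin(theta); Area = 0.5 * theta_rad * GZ_max
Step 1 — GZ_max = 0.47 * sin(31°) = 0.47 * 0.515038 = 0.242068 m
Step 2 — theta_rad = 31 * pi/180 = 0.541052 rad
Step 3 — Area = 0.5 * 0.541052 * 0.242068 ≈ 0.065486 m·rad (5 s.f.)

0.065486 m·rad


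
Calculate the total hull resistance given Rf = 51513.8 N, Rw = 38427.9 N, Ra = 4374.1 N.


Formula: Rt = Rf + Rw + Ra
Substituting: Rt = 51513.8 + 38427.9 + 4374.1
Result: Rt = 94315.8 N

94315.8 N


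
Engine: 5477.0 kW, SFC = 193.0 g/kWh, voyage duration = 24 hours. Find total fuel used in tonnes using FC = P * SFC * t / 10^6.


Formula: FC (tonnes) = P * SFC * t / 1,000,000
Step 1 — P * SFC * t = 5477.0 * 193.0 * 24 = 25369464.0 g
Step 2 — FC (tonnes) = 25369464.0 / 1,000,000 ≈ 25.369 tonnes (5 s.f.)

25.369 tonnes


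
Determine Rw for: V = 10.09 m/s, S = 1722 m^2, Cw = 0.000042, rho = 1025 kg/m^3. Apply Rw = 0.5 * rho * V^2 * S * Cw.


Formula: Rw = 0.5 * rho * V^2 * S * Cw
Step 1 — V^2 = 10.09^2 = 101.8081
Step 2 — 0.5 * rho * V^2 = 0.5 * 1025 * 101.8081 = 52176.65125
Step 3 — Rw = 52176.65125 * 1722 * 0.000042 ≈ 3773.6 N (5 s.f.)

3773.6 N


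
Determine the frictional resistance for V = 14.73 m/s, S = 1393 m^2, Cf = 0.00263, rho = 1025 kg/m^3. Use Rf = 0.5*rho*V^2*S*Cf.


Formula: Rf = 0.5 * rho * V^2 * S * Cf
Step 1 — V^2 = 14.73^2 = 216.9729
Step 2 — 0.5 * rho * V^2 = 0.5 * 1025 * 216.9729 = 111198.61125
Step 3 — Rf = 111198.61125 * 1393 * 0.00263 ≈ 407390 N (5 s.f.)

407390 N


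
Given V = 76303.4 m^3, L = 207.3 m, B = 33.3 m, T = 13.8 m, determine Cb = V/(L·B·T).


Formula: Cb = V / (L * B * T)
Step 1 — L * B * T = 207.3 * 33.3 * 13.8 = 95262.642 m^3
Step 2 — Cb = 76303.4 / 95262.642 ≈ 0.80098 (5 s.f.)

0.80098
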